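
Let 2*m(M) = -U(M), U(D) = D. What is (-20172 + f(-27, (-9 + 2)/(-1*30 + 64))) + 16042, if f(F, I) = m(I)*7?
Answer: -280791/68 ≈ -4129.3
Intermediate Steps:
m(M) = -M/2 (m(M) = (-M)/2 = -M/2)
f(F, I) = -7*I/2 (f(F, I) = -I/2*7 = -7*I/2)
(-20172 + f(-27, (-9 + 2)/(-1*30 + 64))) + 16042 = (-20172 - 7*(-9 + 2)/(2*(-1*30 + 64))) + 16042 = (-20172 - (-49)/(2*(-30 + 64))) + 16042 = (-20172 - (-49)/(2*34)) + 16042 = (-20172 - 7/2*(-7/34)) + 16042 = (-20172 + 49/68) + 16042 = -1371647/68 + 16042 = -280791/68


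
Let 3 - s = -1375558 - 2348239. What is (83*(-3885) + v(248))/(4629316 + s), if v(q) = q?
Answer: -322207/8353116 ≈ -0.038573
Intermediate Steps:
s = 3723800 (s = 3 - (-1375558 - 2348239) = 3 - 1*(-3723797) = 3 + 3723797 = 3723800)
(83*(-3885) + v(248))/(4629316 + s) = (83*(-3885) + 248)/(4629316 + 3723800) = (-322455 + 248)/8353116 = -322207*1/8353116 = -322207/8353116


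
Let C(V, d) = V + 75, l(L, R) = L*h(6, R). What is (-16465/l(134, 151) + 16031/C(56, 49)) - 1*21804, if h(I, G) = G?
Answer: -57472645477/2650654 ≈ -21682.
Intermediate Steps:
l(L, R) = L*R
C(V, d) = 75 + V
(-16465/l(134, 151) + 16031/C(56, 49)) - 1*21804 = (-16465/(134*151) + 16031/(75 + 56)) - 1*21804 = (-16465/20234 + 16031/131) - 21804 = 322214339/2650654 - 21804 = -57472645477/2650654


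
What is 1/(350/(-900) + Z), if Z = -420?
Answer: -18/7567 ≈ -0.0023788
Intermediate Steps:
1/(350/(-900) + Z) = 1/(350/(-900) - 420) = 1/(350*(-1/900) - 420) = 1/(-7/18 - 420) = 1/(-7567/18) = -18/7567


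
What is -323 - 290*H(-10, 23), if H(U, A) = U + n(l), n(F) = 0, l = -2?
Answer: 2577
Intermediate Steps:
H(U, A) = U (H(U, A) = U + 0 = U)
-323 - 290*H(-10, 23) = -323 - 290*(-10) = -323 + 2900 = 2577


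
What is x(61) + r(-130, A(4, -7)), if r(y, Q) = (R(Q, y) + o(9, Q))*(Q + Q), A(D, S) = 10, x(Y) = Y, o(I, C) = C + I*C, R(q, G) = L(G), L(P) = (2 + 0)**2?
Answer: 2141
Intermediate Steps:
L(P) = 4 (L(P) = 2**2 = 4)
R(q, G) = 4
o(I, C) = C + C*I
r(y, Q) = 2*Q*(4 + 10*Q) (r(y, Q) = (4 + Q*(1 + 9))*(Q + Q) = (4 + Q*10)*(2*Q) = (4 + 10*Q)*(2*Q) = 2*Q*(4 + 10*Q))
x(61) + r(-130, A(4, -7)) = 61 + 4*10*(2 + 5*10) = 61 + 4*10*(2 + 50) = 61 + 4*10*52 = 61 + 2080 = 2141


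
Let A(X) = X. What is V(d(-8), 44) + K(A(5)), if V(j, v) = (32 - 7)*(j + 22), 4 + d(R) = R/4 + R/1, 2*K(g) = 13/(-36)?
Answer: 14387/72 ≈ 199.82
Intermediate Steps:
K(g) = -13/72 (K(g) = (13/(-36))/2 = (13*(-1/36))/2 = (½)*(-13/36) = -13/72)
d(R) = -4 + 5*R/4 (d(R) = -4 + (R/4 + R/1) = -4 + (R*(¼) + R*1) = -4 + (R/4 + R) = -4 + 5*R/4)
V(j, v) = 550 + 25*j (V(j, v) = 25*(22 + j) = 550 + 25*j)
V(d(-8), 44) + K(A(5)) = (550 + 25*(-4 + (5/4)*(-8))) - 13/72 = (550 + 25*(-4 - 10)) - 13/72 = (550 + 25*(-14)) - 13/72 = (550 - 350) - 13/72 = 200 - 13/72 = 14387/72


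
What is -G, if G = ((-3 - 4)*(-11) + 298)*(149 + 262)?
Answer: -154125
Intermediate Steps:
G = 154125 (G = (-7*(-11) + 298)*411 = (77 + 298)*411 = 375*411 = 154125)
-G = -1*154125 = -154125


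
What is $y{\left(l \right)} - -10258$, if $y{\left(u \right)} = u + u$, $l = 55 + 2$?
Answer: $10372$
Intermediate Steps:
$l = 57$
$y{\left(u \right)} = 2 u$
$y{\left(l \right)} - -10258 = 2 \cdot 57 - -10258 = 114 + 10258 = 10372$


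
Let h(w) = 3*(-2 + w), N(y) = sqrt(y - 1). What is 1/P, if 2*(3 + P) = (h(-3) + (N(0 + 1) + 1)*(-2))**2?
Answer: 2/283 ≈ 0.0070671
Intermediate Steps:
N(y) = sqrt(-1 + y)
h(w) = -6 + 3*w
P = 283/2 (P = -3 + ((-6 + 3*(-3)) + (sqrt(-1 + (0 + 1)) + 1)*(-2))**2/2 = -3 + ((-6 - 9) + (sqrt(-1 + 1) + 1)*(-2))**2/2 = -3 + (-15 + (sqrt(0) + 1)*(-2))**2/2 = -3 + (-15 + (0 + 1)*(-2))**2/2 = -3 + (-15 + 1*(-2))**2/2 = -3 + (-15 - 2)**2/2 = -3 + (1/2)*(-17)**2 = -3 + (1/2)*289 = -3 + 289/2 = 283/2 ≈ 141.50)
1/P = 1/(283/2) = 2/283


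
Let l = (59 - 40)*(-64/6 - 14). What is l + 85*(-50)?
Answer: -14156/3 ≈ -4718.7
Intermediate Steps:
l = -1406/3 (l = 19*(-64*1/6 - 14) = 19*(-32/3 - 14) = 19*(-74/3) = -1406/3 ≈ -468.67)
l + 85*(-50) = -1406/3 + 85*(-50) = -1406/3 - 4250 = -14156/3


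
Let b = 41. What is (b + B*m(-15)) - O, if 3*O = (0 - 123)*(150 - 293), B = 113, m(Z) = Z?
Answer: -7517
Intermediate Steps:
O = 5863 (O = ((0 - 123)*(150 - 293))/3 = (-123*(-143))/3 = (1/3)*17589 = 5863)
(b + B*m(-15)) - O = (41 + 113*(-15)) - 1*5863 = (41 - 1695) - 5863 = -1654 - 5863 = -7517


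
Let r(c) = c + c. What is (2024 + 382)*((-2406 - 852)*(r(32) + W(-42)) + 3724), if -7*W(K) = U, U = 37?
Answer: -3159005820/7 ≈ -4.5129e+8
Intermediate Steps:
W(K) = -37/7 (W(K) = -1/7*37 = -37/7)
r(c) = 2*c
(2024 + 382)*((-2406 - 852)*(r(32) + W(-42)) + 3724) = (2024 + 382)*((-2406 - 852)*(2*32 - 37/7) + 3724) = 2406*(-3258*(64 - 37/7) + 3724) = 2406*(-3258*411/7 + 3724) = 2406*(-1339038/7 + 3724) = 2406*(-1312970/7) = -3159005820/7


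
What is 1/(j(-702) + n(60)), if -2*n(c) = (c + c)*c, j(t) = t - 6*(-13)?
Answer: -1/4224 ≈ -0.00023674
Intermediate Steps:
j(t) = 78 + t (j(t) = t + 78 = 78 + t)
n(c) = -c**2 (n(c) = -(c + c)*c/2 = -2*c*c/2 = -c**2)
1/(j(-702) + n(60)) = 1/((78 - 702) - 1*60**2) = 1/(-624 - 1*3600) = 1/(-624 - 3600) = 1/(-4224) = -1/4224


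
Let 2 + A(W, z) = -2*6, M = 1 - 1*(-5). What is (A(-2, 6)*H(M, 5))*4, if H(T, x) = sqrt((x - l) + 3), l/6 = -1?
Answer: -56*sqrt(14) ≈ -209.53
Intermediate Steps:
l = -6 (l = 6*(-1) = -6)
M = 6 (M = 1 + 5 = 6)
H(T, x) = sqrt(9 + x) (H(T, x) = sqrt((x - 1*(-6)) + 3) = sqrt((x + 6) + 3) = sqrt((6 + x) + 3) = sqrt(9 + x))
A(W, z) = -14 (A(W, z) = -2 - 2*6 = -2 - 12 = -14)
(A(-2, 6)*H(M, 5))*4 = -14*sqrt(9 + 5)*4 = -14*sqrt(14)*4 = -56*sqrt(14)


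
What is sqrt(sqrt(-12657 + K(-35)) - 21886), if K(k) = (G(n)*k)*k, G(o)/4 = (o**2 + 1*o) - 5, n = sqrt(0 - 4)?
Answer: sqrt(-21886 + sqrt(-56757 + 9800*I)) ≈ 0.8085 + 147.87*I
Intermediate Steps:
n = 2*I (n = sqrt(-4) = 2*I ≈ 2.0*I)
G(o) = -20 + 4*o + 4*o**2 (G(o) = 4*((o**2 + 1*o) - 5) = 4*((o**2 + o) - 5) = 4*((o + o**2) - 5) = 4*(-5 + o + o**2) = -20 + 4*o + 4*o**2)
K(k) = k**2*(-36 + 8*I) (K(k) = ((-20 + 4*(2*I) + 4*(2*I)**2)*k)*k = ((-20 + 8*I + 4*(-4))*k)*k = ((-20 + 8*I - 16)*k)*k = ((-36 + 8*I)*k)*k = (k*(-36 + 8*I))*k = k**2*(-36 + 8*I))
sqrt(sqrt(-12657 + K(-35)) - 21886) = sqrt(sqrt(-12657 + (-35)**2*(-36 + 8*I)) - 21886) = sqrt(sqrt(-12657 + 1225*(-36 + 8*I)) - 21886) = sqrt(sqrt(-12657 + (-44100 + 9800*I)) - 21886) = sqrt(sqrt(-56757 + 9800*I) - 21886) = sqrt(-21886 + sqrt(-56757 + 9800*I))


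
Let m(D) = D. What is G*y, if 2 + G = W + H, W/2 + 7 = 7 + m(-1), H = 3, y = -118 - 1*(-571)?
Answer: -453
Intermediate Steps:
y = 453 (y = -118 + 571 = 453)
W = -2 (W = -14 + 2*(7 - 1) = -14 + 2*6 = -14 + 12 = -2)
G = -1 (G = -2 + (-2 + 3) = -2 + 1 = -1)
G*y = -1*453 = -453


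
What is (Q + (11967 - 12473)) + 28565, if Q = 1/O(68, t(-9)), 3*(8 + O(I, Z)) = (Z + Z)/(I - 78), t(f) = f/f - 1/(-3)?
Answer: 10213431/364 ≈ 28059.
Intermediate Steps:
t(f) = 4/3 (t(f) = 1 - 1*(-⅓) = 1 + ⅓ = 4/3)
O(I, Z) = -8 + 2*Z/(3*(-78 + I)) (O(I, Z) = -8 + ((Z + Z)/(I - 78))/3 = -8 + ((2*Z)/(-78 + I))/3 = -8 + (2*Z/(-78 + I))/3 = -8 + 2*Z/(3*(-78 + I)))
Q = -45/364 (Q = 1/(2*(936 + 4/3 - 12*68)/(3*(-78 + 68))) = 1/((⅔)*(936 + 4/3 - 816)/(-10)) = 1/((⅔)*(-⅒)*(364/3)) = 1/(-364/45) = -45/364 ≈ -0.12363)
(Q + (11967 - 12473)) + 28565 = (-45/364 + (11967 - 12473)) + 28565 = (-45/364 - 506) + 28565 = -184229/364 + 28565 = 10213431/364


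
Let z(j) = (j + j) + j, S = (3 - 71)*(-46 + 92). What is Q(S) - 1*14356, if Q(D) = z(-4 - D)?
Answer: -4984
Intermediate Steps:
S = -3128 (S = -68*46 = -3128)
z(j) = 3*j (z(j) = 2*j + j = 3*j)
Q(D) = -12 - 3*D (Q(D) = 3*(-4 - D) = -12 - 3*D)
Q(S) - 1*14356 = (-12 - 3*(-3128)) - 1*14356 = (-12 + 9384) - 14356 = 9372 - 14356 = -4984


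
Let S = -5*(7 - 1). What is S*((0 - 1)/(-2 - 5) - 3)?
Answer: 600/7 ≈ 85.714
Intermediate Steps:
S = -30 (S = -5*6 = -30)
S*((0 - 1)/(-2 - 5) - 3) = -30*((0 - 1)/(-2 - 5) - 3) = -30*(-1/(-7) - 3) = -30*(-1*(-⅐) - 3) = -30*(⅐ - 3) = -30*(-20/7) = 600/7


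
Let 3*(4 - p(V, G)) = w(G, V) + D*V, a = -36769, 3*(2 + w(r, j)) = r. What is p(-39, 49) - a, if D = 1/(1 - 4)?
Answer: 330875/9 ≈ 36764.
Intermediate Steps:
D = -⅓ (D = 1/(-3) = -⅓ ≈ -0.33333)
w(r, j) = -2 + r/3
p(V, G) = 14/3 - G/9 + V/9 (p(V, G) = 4 - ((-2 + G/3) - V/3)/3 = 4 - (-2 - V/3 + G/3)/3 = 4 + (⅔ - G/9 + V/9) = 14/3 - G/9 + V/9)
p(-39, 49) - a = (14/3 - ⅑*49 + (⅑)*(-39)) - 1*(-36769) = (14/3 - 49/9 - 13/3) + 36769 = -46/9 + 36769 = 330875/9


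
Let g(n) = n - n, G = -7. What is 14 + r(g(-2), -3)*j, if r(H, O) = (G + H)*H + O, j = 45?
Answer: -121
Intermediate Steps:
g(n) = 0
r(H, O) = O + H*(-7 + H) (r(H, O) = (-7 + H)*H + O = H*(-7 + H) + O = O + H*(-7 + H))
14 + r(g(-2), -3)*j = 14 + (-3 + 0² - 7*0)*45 = 14 + (-3 + 0 + 0)*45 = 14 - 3*45 = 14 - 135 = -121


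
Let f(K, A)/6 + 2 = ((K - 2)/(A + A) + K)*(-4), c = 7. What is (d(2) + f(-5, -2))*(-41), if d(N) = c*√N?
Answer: -2706 - 287*√2 ≈ -3111.9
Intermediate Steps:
d(N) = 7*√N
f(K, A) = -12 - 24*K - 12*(-2 + K)/A (f(K, A) = -12 + 6*(((K - 2)/(A + A) + K)*(-4)) = -12 + 6*(((-2 + K)/((2*A)) + K)*(-4)) = -12 + 6*(((-2 + K)*(1/(2*A)) + K)*(-4)) = -12 + 6*(((-2 + K)/(2*A) + K)*(-4)) = -12 + 6*((K + (-2 + K)/(2*A))*(-4)) = -12 + 6*(-4*K - 2*(-2 + K)/A) = -12 + (-24*K - 12*(-2 + K)/A) = -12 - 24*K - 12*(-2 + K)/A)
(d(2) + f(-5, -2))*(-41) = (7*√2 + (-12 - 24*(-5) + 24/(-2) - 12*(-5)/(-2)))*(-41) = (7*√2 + (-12 + 120 + 24*(-½) - 12*(-5)*(-½)))*(-41) = (7*√2 + (-12 + 120 - 12 - 30))*(-41) = (7*√2 + 66)*(-41) = (66 + 7*√2)*(-41) = -2706 - 287*√2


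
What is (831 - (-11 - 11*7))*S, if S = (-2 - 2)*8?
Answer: -29408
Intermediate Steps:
S = -32 (S = -4*8 = -32)
(831 - (-11 - 11*7))*S = (831 - (-11 - 11*7))*(-32) = (831 - (-11 - 77))*(-32) = (831 - 1*(-88))*(-32) = (831 + 88)*(-32) = 919*(-32) = -29408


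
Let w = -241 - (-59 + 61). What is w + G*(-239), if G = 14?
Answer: -3589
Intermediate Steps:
w = -243 (w = -241 - 1*2 = -241 - 2 = -243)
w + G*(-239) = -243 + 14*(-239) = -243 - 3346 = -3589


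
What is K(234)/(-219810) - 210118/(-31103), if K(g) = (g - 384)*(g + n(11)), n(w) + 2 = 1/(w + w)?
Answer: 34663664967/5013616982 ≈ 6.9139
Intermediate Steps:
n(w) = -2 + 1/(2*w) (n(w) = -2 + 1/(w + w) = -2 + 1/(2*w))
K(g) = (-384 + g)*(-43/22 + g) (K(g) = (g - 384)*(g + (-2 + (½)/11)) = (-384 + g)*(g + (-2 + (½)*(1/11))) = (-384 + g)*(g + (-2 + 1/22)) = (-384 + g)*(g - 43/22) = (-384 + g)*(-43/22 + g))
K(234)/(-219810) - 210118/(-31103) = (8256/11 + 234² - 8491/22*234)/(-219810) - 210118/(-31103) = (8256/11 + 54756 - 993447/11)*(-1/219810) - 210118*(-1/31103) = -382875/11*(-1/219810) + 210118/31103 = 25525/161194 + 210118/31103 = 34663664967/5013616982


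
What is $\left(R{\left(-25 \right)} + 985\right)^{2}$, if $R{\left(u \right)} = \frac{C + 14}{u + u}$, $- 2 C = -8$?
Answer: $\frac{605947456}{625} \approx 9.6952 \cdot 10^{5}$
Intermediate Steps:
$C = 4$ ($C = \left(- \frac{1}{2}\right) \left(-8\right) = 4$)
$R{\left(u \right)} = \frac{9}{u}$ ($R{\left(u \right)} = \frac{4 + 14}{u + u} = \frac{18}{2 u} = 18 \frac{1}{2 u} = \frac{9}{u}$)
$\left(R{\left(-25 \right)} + 985\right)^{2} = \left(\frac{9}{-25} + 985\right)^{2} = \left(9 \left(- \frac{1}{25}\right) + 985\right)^{2} = \left(- \frac{9}{25} + 985\right)^{2} = \left(\frac{24616}{25}\right)^{2} = \frac{605947456}{625}$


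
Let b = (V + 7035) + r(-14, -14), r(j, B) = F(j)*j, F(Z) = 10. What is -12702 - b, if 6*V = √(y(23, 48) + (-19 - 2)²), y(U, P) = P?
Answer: -19597 - √489/6 ≈ -19601.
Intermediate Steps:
V = √489/6 (V = √(48 + (-19 - 2)²)/6 = √(48 + (-21)²)/6 = √(48 + 441)/6 = √489/6 ≈ 3.6856)
r(j, B) = 10*j
b = 6895 + √489/6 (b = (√489/6 + 7035) + 10*(-14) = (7035 + √489/6) - 140 = 6895 + √489/6 ≈ 6898.7)
-12702 - b = -12702 - (6895 + √489/6) = -12702 + (-6895 - √489/6) = -19597 - √489/6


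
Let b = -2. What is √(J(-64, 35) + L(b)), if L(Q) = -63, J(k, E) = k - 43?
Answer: I*√170 ≈ 13.038*I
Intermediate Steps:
J(k, E) = -43 + k
√(J(-64, 35) + L(b)) = √((-43 - 64) - 63) = √(-107 - 63) = √(-170) = I*√170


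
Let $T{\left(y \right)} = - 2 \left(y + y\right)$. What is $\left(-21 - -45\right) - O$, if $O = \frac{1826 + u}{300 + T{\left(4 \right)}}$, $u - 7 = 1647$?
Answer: $\frac{834}{71} \approx 11.746$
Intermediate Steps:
$T{\left(y \right)} = - 4 y$ ($T{\left(y \right)} = - 2 \cdot 2 y = - 4 y$)
$u = 1654$ ($u = 7 + 1647 = 1654$)
$O = \frac{870}{71}$ ($O = \frac{1826 + 1654}{300 - 16} = \frac{3480}{300 - 16} = \frac{3480}{284} = 3480 \cdot \frac{1}{284} = \frac{870}{71} \approx 12.254$)
$\left(-21 - -45\right) - O = \left(-21 - -45\right) - \frac{870}{71} = \left(-21 + 45\right) - \frac{870}{71} = 24 - \frac{870}{71} = \frac{834}{71}$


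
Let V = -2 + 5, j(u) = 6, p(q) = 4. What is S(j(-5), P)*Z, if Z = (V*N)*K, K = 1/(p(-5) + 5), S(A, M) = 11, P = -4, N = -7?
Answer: -77/3 ≈ -25.667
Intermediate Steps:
K = ⅑ (K = 1/(4 + 5) = 1/9 = ⅑ ≈ 0.11111)
V = 3
Z = -7/3 (Z = (3*(-7))*(⅑) = -21*⅑ = -7/3 ≈ -2.3333)
S(j(-5), P)*Z = 11*(-7/3) = -77/3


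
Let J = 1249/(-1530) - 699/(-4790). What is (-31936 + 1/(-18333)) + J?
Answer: -23838428096129/746428095 ≈ -31937.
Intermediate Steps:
J = -245662/366435 (J = 1249*(-1/1530) - 699*(-1/4790) = -1249/1530 + 699/4790 = -245662/366435 ≈ -0.67041)
(-31936 + 1/(-18333)) + J = (-31936 + 1/(-18333)) - 245662/366435 = (-31936 - 1/18333) - 245662/366435 = -585482689/18333 - 245662/366435 = -23838428096129/746428095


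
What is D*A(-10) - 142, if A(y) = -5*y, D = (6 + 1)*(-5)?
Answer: -1892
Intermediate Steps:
D = -35 (D = 7*(-5) = -35)
D*A(-10) - 142 = -(-175)*(-10) - 142 = -35*50 - 142 = -1750 - 142 = -1892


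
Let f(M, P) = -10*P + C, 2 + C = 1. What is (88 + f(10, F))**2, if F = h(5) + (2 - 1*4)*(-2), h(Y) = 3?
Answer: 289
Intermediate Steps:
C = -1 (C = -2 + 1 = -1)
F = 7 (F = 3 + (2 - 1*4)*(-2) = 3 + (2 - 4)*(-2) = 3 - 2*(-2) = 3 + 4 = 7)
f(M, P) = -1 - 10*P (f(M, P) = -10*P - 1 = -1 - 10*P)
(88 + f(10, F))**2 = (88 + (-1 - 10*7))**2 = (88 + (-1 - 70))**2 = (88 - 71)**2 = 17**2 = 289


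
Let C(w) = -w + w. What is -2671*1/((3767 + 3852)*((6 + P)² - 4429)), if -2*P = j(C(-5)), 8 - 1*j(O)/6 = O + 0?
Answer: 2671/31275995 ≈ 8.5401e-5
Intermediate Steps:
C(w) = 0
j(O) = 48 - 6*O (j(O) = 48 - 6*(O + 0) = 48 - 6*O)
P = -24 (P = -(48 - 6*0)/2 = -(48 + 0)/2 = -½*48 = -24)
-2671*1/((3767 + 3852)*((6 + P)² - 4429)) = -2671*1/((3767 + 3852)*((6 - 24)² - 4429)) = -2671*1/(7619*((-18)² - 4429)) = -2671*1/(7619*(324 - 4429)) = -2671/(7619*(-4105)) = -2671/(-31275995) = -2671*(-1/31275995) = 2671/31275995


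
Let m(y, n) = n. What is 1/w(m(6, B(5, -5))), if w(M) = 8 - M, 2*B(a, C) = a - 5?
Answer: 1/8 ≈ 0.12500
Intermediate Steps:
B(a, C) = -5/2 + a/2 (B(a, C) = (a - 5)/2 = (-5 + a)/2 = -5/2 + a/2)
1/w(m(6, B(5, -5))) = 1/(8 - (-5/2 + (1/2)*5)) = 1/(8 - (-5/2 + 5/2)) = 1/(8 - 1*0) = 1/(8 + 0) = 1/8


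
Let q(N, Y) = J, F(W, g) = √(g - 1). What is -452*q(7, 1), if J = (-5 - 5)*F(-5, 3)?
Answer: 4520*√2 ≈ 6392.2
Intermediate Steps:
F(W, g) = √(-1 + g)
J = -10*√2 (J = (-5 - 5)*√(-1 + 3) = -10*√2 ≈ -14.142)
q(N, Y) = -10*√2
-452*q(7, 1) = -(-4520)*√2 = 4520*√2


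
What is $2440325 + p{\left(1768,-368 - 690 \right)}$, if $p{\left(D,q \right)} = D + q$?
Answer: $2441035$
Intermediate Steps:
$2440325 + p{\left(1768,-368 - 690 \right)} = 2440325 + \left(1768 - 1058\right) = 2440325 + 710 = 2441035$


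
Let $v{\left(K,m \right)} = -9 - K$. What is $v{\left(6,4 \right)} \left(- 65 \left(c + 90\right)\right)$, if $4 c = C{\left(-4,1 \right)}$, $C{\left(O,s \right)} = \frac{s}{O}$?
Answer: $\frac{1403025}{16} \approx 87689.0$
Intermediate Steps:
$c = - \frac{1}{16}$ ($c = \frac{1 \frac{1}{-4}}{4} = \frac{1 \left(- \frac{1}{4}\right)}{4} = \frac{1}{4} \left(- \frac{1}{4}\right) = - \frac{1}{16} \approx -0.0625$)
$v{\left(6,4 \right)} \left(- 65 \left(c + 90\right)\right) = \left(-9 - 6\right) \left(- 65 \left(- \frac{1}{16} + 90\right)\right) = \left(-9 - 6\right) \left(\left(-65\right) \frac{1439}{16}\right) = \left(-15\right) \left(- \frac{93535}{16}\right) = \frac{1403025}{16}$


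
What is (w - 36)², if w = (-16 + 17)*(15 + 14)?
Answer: 49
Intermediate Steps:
w = 29 (w = 1*29 = 29)
(w - 36)² = (29 - 36)² = (-7)² = 49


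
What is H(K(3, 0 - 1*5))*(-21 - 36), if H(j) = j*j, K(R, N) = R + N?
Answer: -228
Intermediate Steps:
K(R, N) = N + R
H(j) = j²
H(K(3, 0 - 1*5))*(-21 - 36) = ((0 - 1*5) + 3)²*(-21 - 36) = ((0 - 5) + 3)²*(-57) = (-5 + 3)²*(-57) = (-2)²*(-57) = 4*(-57) = -228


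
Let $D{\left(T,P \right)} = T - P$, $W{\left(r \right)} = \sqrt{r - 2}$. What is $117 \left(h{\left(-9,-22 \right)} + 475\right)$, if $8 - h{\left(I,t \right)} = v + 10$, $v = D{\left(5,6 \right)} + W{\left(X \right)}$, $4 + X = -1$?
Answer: $55458 - 117 i \sqrt{7} \approx 55458.0 - 309.55 i$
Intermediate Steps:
$X = -5$ ($X = -4 - 1 = -5$)
$W{\left(r \right)} = \sqrt{-2 + r}$
$v = -1 + i \sqrt{7}$ ($v = \left(5 - 6\right) + \sqrt{-2 - 5} = \left(5 - 6\right) + \sqrt{-7} = -1 + i \sqrt{7} \approx -1.0 + 2.6458 i$)
$h{\left(I,t \right)} = -1 - i \sqrt{7}$ ($h{\left(I,t \right)} = 8 - \left(\left(-1 + i \sqrt{7}\right) + 10\right) = 8 - \left(9 + i \sqrt{7}\right) = -1 - i \sqrt{7}$)
$117 \left(h{\left(-9,-22 \right)} + 475\right) = 117 \left(\left(-1 - i \sqrt{7}\right) + 475\right) = 117 \left(474 - i \sqrt{7}\right) = 55458 - 117 i \sqrt{7}$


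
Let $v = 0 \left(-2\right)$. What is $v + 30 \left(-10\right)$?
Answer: $-300$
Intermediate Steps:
$v = 0$
$v + 30 \left(-10\right) = 0 + 30 \left(-10\right) = 0 - 300 = -300$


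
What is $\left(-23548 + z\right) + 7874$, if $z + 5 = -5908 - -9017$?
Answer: $-12570$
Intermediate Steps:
$z = 3104$ ($z = -5 - -3109 = -5 + \left(-5908 + 9017\right) = -5 + 3109 = 3104$)
$\left(-23548 + z\right) + 7874 = \left(-23548 + 3104\right) + 7874 = -20444 + 7874 = -12570$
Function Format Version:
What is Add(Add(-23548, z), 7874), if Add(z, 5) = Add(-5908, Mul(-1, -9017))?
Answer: -12570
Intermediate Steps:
z = 3104 (z = Add(-5, Add(-5908, Mul(-1, -9017))) = Add(-5, Add(-5908, 9017)) = Add(-5, 3109) = 3104)
Add(Add(-23548, z), 7874) = Add(Add(-23548, 3104), 7874) = Add(-20444, 7874) = -12570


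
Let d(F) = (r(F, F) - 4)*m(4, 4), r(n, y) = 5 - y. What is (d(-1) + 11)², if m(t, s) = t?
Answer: 361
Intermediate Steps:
d(F) = 4 - 4*F (d(F) = ((5 - F) - 4)*4 = (1 - F)*4 = 4 - 4*F)
(d(-1) + 11)² = ((4 - 4*(-1)) + 11)² = ((4 + 4) + 11)² = (8 + 11)² = 19² = 361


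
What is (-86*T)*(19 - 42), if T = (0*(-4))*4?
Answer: 0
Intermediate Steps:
T = 0 (T = 0*4 = 0)
(-86*T)*(19 - 42) = (-86*0)*(19 - 42) = 0*(-23) = 0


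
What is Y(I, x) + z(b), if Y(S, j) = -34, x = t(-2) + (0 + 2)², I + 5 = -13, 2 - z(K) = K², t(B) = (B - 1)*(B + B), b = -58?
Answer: -3396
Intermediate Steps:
t(B) = 2*B*(-1 + B) (t(B) = (-1 + B)*(2*B) = 2*B*(-1 + B))
z(K) = 2 - K²
I = -18 (I = -5 - 13 = -18)
x = 16 (x = 2*(-2)*(-1 - 2) + (0 + 2)² = 2*(-2)*(-3) + 2² = 12 + 4 = 16)
Y(I, x) + z(b) = -34 + (2 - 1*(-58)²) = -34 + (2 - 1*3364) = -34 + (2 - 3364) = -34 - 3362 = -3396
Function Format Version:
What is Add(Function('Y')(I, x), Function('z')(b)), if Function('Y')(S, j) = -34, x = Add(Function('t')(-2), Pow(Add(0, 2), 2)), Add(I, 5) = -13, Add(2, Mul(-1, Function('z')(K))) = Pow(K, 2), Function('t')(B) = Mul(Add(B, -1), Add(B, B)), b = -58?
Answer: -3396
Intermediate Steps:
Function('t')(B) = Mul(2, B, Add(-1, B)) (Function('t')(B) = Mul(Add(-1, B), Mul(2, B)) = Mul(2, B, Add(-1, B)))
Function('z')(K) = Add(2, Mul(-1, Pow(K, 2)))
I = -18 (I = Add(-5, -13) = -18)
x = 16 (x = Add(Mul(2, -2, Add(-1, -2)), Pow(Add(0, 2), 2)) = Add(Mul(2, -2, -3), Pow(2, 2)) = Add(12, 4) = 16)
Add(Function('Y')(I, x), Function('z')(b)) = Add(-34, Add(2, Mul(-1, Pow(-58, 2)))) = Add(-34, Add(2, Mul(-1, 3364))) = Add(-34, Add(2, -3364)) = Add(-34, -3362) = -3396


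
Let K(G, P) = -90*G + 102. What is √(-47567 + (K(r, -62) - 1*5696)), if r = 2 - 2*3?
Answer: I*√52801 ≈ 229.78*I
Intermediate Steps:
r = -4 (r = 2 - 6 = -4)
K(G, P) = 102 - 90*G
√(-47567 + (K(r, -62) - 1*5696)) = √(-47567 + ((102 - 90*(-4)) - 1*5696)) = √(-47567 + ((102 + 360) - 5696)) = √(-47567 + (462 - 5696)) = √(-47567 - 5234) = √(-52801) = I*√52801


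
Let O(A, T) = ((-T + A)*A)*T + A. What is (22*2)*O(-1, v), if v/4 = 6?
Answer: 26356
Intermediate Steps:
v = 24 (v = 4*6 = 24)
O(A, T) = A + A*T*(A - T) (O(A, T) = ((A - T)*A)*T + A = (A*(A - T))*T + A = A*T*(A - T) + A = A + A*T*(A - T))
(22*2)*O(-1, v) = (22*2)*(-(1 - 1*24**2 - 1*24)) = 44*(-(1 - 1*576 - 24)) = 44*(-(1 - 576 - 24)) = 44*(-1*(-599)) = 44*599 = 26356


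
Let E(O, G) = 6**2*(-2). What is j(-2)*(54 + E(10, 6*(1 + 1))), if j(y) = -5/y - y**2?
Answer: 27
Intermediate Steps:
j(y) = -y**2 - 5/y
E(O, G) = -72 (E(O, G) = 36*(-2) = -72)
j(-2)*(54 + E(10, 6*(1 + 1))) = ((-5 - 1*(-2)**3)/(-2))*(54 - 72) = -(-5 - 1*(-8))/2*(-18) = -(-5 + 8)/2*(-18) = -1/2*3*(-18) = -3/2*(-18) = 27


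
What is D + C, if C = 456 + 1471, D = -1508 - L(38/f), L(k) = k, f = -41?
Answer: 17217/41 ≈ 419.93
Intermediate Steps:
D = -61790/41 (D = -1508 - 38/(-41) = -1508 - 38*(-1)/41 = -1508 - 1*(-38/41) = -1508 + 38/41 = -61790/41 ≈ -1507.1)
C = 1927
D + C = -61790/41 + 1927 = 17217/41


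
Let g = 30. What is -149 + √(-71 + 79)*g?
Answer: -149 + 60*√2 ≈ -64.147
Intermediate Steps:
-149 + √(-71 + 79)*g = -149 + √(-71 + 79)*30 = -149 + √8*30 = -149 + (2*√2)*30 = -149 + 60*√2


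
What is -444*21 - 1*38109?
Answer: -47433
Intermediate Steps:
-444*21 - 1*38109 = -9324 - 38109 = -47433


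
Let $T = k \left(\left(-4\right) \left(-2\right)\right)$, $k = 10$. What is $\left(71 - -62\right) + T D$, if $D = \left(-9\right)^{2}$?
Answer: $6613$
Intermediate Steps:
$D = 81$
$T = 80$ ($T = 10 \left(\left(-4\right) \left(-2\right)\right) = 10 \cdot 8 = 80$)
$\left(71 - -62\right) + T D = \left(71 - -62\right) + 80 \cdot 81 = \left(71 + 62\right) + 6480 = 133 + 6480 = 6613$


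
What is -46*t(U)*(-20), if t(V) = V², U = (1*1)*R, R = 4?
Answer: 14720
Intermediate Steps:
U = 4 (U = (1*1)*4 = 1*4 = 4)
-46*t(U)*(-20) = -46*4²*(-20) = -46*16*(-20) = -736*(-20) = 14720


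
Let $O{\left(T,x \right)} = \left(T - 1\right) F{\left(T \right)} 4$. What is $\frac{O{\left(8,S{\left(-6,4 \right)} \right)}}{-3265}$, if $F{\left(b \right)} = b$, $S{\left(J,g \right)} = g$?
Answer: $- \frac{224}{3265} \approx -0.068606$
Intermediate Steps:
$O{\left(T,x \right)} = 4 T \left(-1 + T\right)$ ($O{\left(T,x \right)} = \left(T - 1\right) T 4 = \left(-1 + T\right) T 4 = T \left(-1 + T\right) 4 = 4 T \left(-1 + T\right)$)
$\frac{O{\left(8,S{\left(-6,4 \right)} \right)}}{-3265} = \frac{4 \cdot 8 \left(-1 + 8\right)}{-3265} = 4 \cdot 8 \cdot 7 \left(- \frac{1}{3265}\right) = 224 \left(- \frac{1}{3265}\right) = - \frac{224}{3265}$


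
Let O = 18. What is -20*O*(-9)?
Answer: 3240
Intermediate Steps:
-20*O*(-9) = -20*18*(-9) = -360*(-9) = 3240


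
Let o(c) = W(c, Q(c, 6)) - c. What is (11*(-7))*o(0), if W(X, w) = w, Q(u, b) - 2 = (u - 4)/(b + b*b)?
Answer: -440/3 ≈ -146.67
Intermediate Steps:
Q(u, b) = 2 + (-4 + u)/(b + b²) (Q(u, b) = 2 + (u - 4)/(b + b*b) = 2 + (-4 + u)/(b + b²))
o(c) = 40/21 - 41*c/42 (o(c) = (-4 + c + 2*6 + 2*6²)/(6*(1 + 6)) - c = (⅙)*(-4 + c + 12 + 2*36)/7 - c = (⅙)*(⅐)*(-4 + c + 12 + 72) - c = (⅙)*(⅐)*(80 + c) - c = (40/21 + c/42) - c = 40/21 - 41*c/42)
(11*(-7))*o(0) = (11*(-7))*(40/21 - 41/42*0) = -77*(40/21 + 0) = -77*40/21 = -440/3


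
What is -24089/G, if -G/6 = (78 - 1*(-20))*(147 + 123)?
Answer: 24089/158760 ≈ 0.15173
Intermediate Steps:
G = -158760 (G = -6*(78 - 1*(-20))*(147 + 123) = -6*(78 + 20)*270 = -588*270 = -6*26460 = -158760)
-24089/G = -24089/(-158760) = -24089*(-1/158760) = 24089/158760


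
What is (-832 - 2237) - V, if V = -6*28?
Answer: -2901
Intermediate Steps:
V = -168
(-832 - 2237) - V = (-832 - 2237) - 1*(-168) = -3069 + 168 = -2901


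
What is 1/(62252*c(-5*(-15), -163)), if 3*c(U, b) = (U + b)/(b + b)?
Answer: 489/2739088 ≈ 0.00017853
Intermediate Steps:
c(U, b) = (U + b)/(6*b) (c(U, b) = ((U + b)/(b + b))/3 = ((U + b)/((2*b)))/3 = ((U + b)*(1/(2*b)))/3 = ((U + b)/(2*b))/3 = (U + b)/(6*b))
1/(62252*c(-5*(-15), -163)) = 1/(62252*(((⅙)*(-5*(-15) - 163)/(-163)))) = 1/(62252*(((⅙)*(-1/163)*(75 - 163)))) = 1/(62252*(((⅙)*(-1/163)*(-88)))) = 1/(62252*(44/489)) = (1/62252)*(489/44) = 489/2739088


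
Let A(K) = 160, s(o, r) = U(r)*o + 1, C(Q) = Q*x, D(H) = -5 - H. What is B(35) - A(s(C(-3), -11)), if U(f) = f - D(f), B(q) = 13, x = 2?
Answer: -147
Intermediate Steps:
U(f) = 5 + 2*f (U(f) = f - (-5 - f) = f + (5 + f) = 5 + 2*f)
C(Q) = 2*Q (C(Q) = Q*2 = 2*Q)
s(o, r) = 1 + o*(5 + 2*r) (s(o, r) = (5 + 2*r)*o + 1 = o*(5 + 2*r) + 1 = 1 + o*(5 + 2*r))
B(35) - A(s(C(-3), -11)) = 13 - 1*160 = 13 - 160 = -147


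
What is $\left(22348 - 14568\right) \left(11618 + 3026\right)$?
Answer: $113930320$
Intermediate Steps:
$\left(22348 - 14568\right) \left(11618 + 3026\right) = 7780 \cdot 14644 = 113930320$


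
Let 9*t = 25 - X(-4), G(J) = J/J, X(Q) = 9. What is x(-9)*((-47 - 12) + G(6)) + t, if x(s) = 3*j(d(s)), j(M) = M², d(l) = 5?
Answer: -39134/9 ≈ -4348.2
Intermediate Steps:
G(J) = 1
t = 16/9 (t = (25 - 1*9)/9 = (25 - 9)/9 = (⅑)*16 = 16/9 ≈ 1.7778)
x(s) = 75 (x(s) = 3*5² = 3*25 = 75)
x(-9)*((-47 - 12) + G(6)) + t = 75*((-47 - 12) + 1) + 16/9 = 75*(-59 + 1) + 16/9 = 75*(-58) + 16/9 = -4350 + 16/9 = -39134/9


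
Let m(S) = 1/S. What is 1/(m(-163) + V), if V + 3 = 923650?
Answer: 163/150554460 ≈ 1.0827e-6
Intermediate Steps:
V = 923647 (V = -3 + 923650 = 923647)
1/(m(-163) + V) = 1/(1/(-163) + 923647) = 1/(-1/163 + 923647) = 1/(150554460/163) = 163/150554460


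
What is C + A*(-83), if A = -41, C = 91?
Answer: 3494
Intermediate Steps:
C + A*(-83) = 91 - 41*(-83) = 91 + 3403 = 3494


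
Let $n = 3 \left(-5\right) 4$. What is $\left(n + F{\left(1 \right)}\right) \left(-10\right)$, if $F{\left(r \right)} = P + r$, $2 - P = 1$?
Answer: $580$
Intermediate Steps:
$P = 1$ ($P = 2 - 1 = 1$)
$n = -60$ ($n = \left(-15\right) 4 = -60$)
$F{\left(r \right)} = 1 + r$
$\left(n + F{\left(1 \right)}\right) \left(-10\right) = \left(-60 + \left(1 + 1\right)\right) \left(-10\right) = \left(-60 + 2\right) \left(-10\right) = \left(-58\right) \left(-10\right) = 580$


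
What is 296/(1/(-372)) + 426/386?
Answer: -21251403/193 ≈ -1.1011e+5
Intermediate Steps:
296/(1/(-372)) + 426/386 = 296/(-1/372) + 426*(1/386) = 296*(-372) + 213/193 = -110112 + 213/193 = -21251403/193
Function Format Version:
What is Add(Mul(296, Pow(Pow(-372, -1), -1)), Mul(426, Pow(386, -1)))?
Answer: Rational(-21251403, 193) ≈ -1.1011e+5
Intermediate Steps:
Add(Mul(296, Pow(Pow(-372, -1), -1)), Mul(426, Pow(386, -1))) = Add(Mul(296, Pow(Rational(-1, 372), -1)), Mul(426, Rational(1, 386))) = Add(Mul(296, -372), Rational(213, 193)) = Add(-110112, Rational(213, 193)) = Rational(-21251403, 193)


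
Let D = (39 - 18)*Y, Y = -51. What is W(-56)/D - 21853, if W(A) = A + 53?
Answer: -7801520/357 ≈ -21853.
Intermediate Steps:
W(A) = 53 + A
D = -1071 (D = (39 - 18)*(-51) = 21*(-51) = -1071)
W(-56)/D - 21853 = (53 - 56)/(-1071) - 21853 = -3*(-1/1071) - 21853 = 1/357 - 21853 = -7801520/357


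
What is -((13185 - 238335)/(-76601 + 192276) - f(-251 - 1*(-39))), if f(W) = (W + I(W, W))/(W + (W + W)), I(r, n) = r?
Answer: 36272/13881 ≈ 2.6131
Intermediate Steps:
f(W) = 2/3 (f(W) = (W + W)/(W + (W + W)) = (2*W)/(W + 2*W) = (2*W)/((3*W)) = (2*W)*(1/(3*W)) = 2/3)
-((13185 - 238335)/(-76601 + 192276) - f(-251 - 1*(-39))) = -((13185 - 238335)/(-76601 + 192276) - 1*2/3) = -(-225150/115675 - 2/3) = -(-225150*1/115675 - 2/3) = -(-9006/4627 - 2/3) = -1*(-36272/13881) = 36272/13881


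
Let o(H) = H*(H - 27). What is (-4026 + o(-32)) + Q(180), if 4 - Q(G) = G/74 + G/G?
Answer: -79085/37 ≈ -2137.4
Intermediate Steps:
o(H) = H*(-27 + H)
Q(G) = 3 - G/74 (Q(G) = 4 - (G/74 + G/G) = 4 - (G*(1/74) + 1) = 4 - (G/74 + 1) = 4 - (1 + G/74) = 4 + (-1 - G/74) = 3 - G/74)
(-4026 + o(-32)) + Q(180) = (-4026 - 32*(-27 - 32)) + (3 - 1/74*180) = (-4026 - 32*(-59)) + (3 - 90/37) = (-4026 + 1888) + 21/37 = -2138 + 21/37 = -79085/37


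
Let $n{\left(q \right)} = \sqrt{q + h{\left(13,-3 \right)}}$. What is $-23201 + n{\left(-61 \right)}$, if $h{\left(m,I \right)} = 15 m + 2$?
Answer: $-23201 + 2 \sqrt{34} \approx -23189.0$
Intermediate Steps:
$h{\left(m,I \right)} = 2 + 15 m$
$n{\left(q \right)} = \sqrt{197 + q}$ ($n{\left(q \right)} = \sqrt{q + \left(2 + 15 \cdot 13\right)} = \sqrt{q + \left(2 + 195\right)} = \sqrt{q + 197} = \sqrt{197 + q}$)
$-23201 + n{\left(-61 \right)} = -23201 + \sqrt{197 - 61} = -23201 + \sqrt{136} = -23201 + 2 \sqrt{34}$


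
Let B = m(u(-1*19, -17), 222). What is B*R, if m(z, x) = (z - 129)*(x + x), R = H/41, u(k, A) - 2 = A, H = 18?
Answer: -1150848/41 ≈ -28069.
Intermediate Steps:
u(k, A) = 2 + A
R = 18/41 ≈ 0.43902
m(z, x) = 2*x*(-129 + z) (m(z, x) = (-129 + z)*(2*x) = 2*x*(-129 + z))
B = -63936 (B = 2*222*(-129 + (2 - 17)) = 2*222*(-129 - 15) = 2*222*(-144) = -63936)
B*R = -63936*18/41 = -1150848/41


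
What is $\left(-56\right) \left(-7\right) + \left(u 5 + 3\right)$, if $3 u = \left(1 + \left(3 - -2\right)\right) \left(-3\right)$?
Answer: $365$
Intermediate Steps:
$u = -6$ ($u = \frac{\left(1 + \left(3 - -2\right)\right) \left(-3\right)}{3} = \frac{\left(1 + \left(3 + 2\right)\right) \left(-3\right)}{3} = \frac{\left(1 + 5\right) \left(-3\right)}{3} = \frac{6 \left(-3\right)}{3} = \frac{1}{3} \left(-18\right) = -6$)
$\left(-56\right) \left(-7\right) + \left(u 5 + 3\right) = \left(-56\right) \left(-7\right) + \left(\left(-6\right) 5 + 3\right) = 392 + \left(-30 + 3\right) = 392 - 27 = 365$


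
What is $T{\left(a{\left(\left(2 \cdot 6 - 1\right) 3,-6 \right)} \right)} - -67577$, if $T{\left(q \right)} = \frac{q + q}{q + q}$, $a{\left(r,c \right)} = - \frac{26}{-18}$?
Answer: $67578$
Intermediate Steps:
$a{\left(r,c \right)} = \frac{13}{9}$ ($a{\left(r,c \right)} = \left(-26\right) \left(- \frac{1}{18}\right) = \frac{13}{9}$)
$T{\left(q \right)} = 1$ ($T{\left(q \right)} = \frac{2 q}{2 q} = 2 q \frac{1}{2 q} = 1$)
$T{\left(a{\left(\left(2 \cdot 6 - 1\right) 3,-6 \right)} \right)} - -67577 = 1 - -67577 = 1 + 67577 = 67578$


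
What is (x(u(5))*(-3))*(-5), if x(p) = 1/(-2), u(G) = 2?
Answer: -15/2 ≈ -7.5000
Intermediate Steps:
x(p) = -½
(x(u(5))*(-3))*(-5) = -½*(-3)*(-5) = (3/2)*(-5) = -15/2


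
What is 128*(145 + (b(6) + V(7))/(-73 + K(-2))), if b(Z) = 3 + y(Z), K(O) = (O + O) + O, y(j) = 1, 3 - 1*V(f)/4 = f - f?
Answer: 1464192/79 ≈ 18534.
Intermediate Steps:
V(f) = 12 (V(f) = 12 - 4*(f - f) = 12 - 4*0 = 12 + 0 = 12)
K(O) = 3*O (K(O) = 2*O + O = 3*O)
b(Z) = 4 (b(Z) = 3 + 1 = 4)
128*(145 + (b(6) + V(7))/(-73 + K(-2))) = 128*(145 + (4 + 12)/(-73 + 3*(-2))) = 128*(145 + 16/(-73 - 6)) = 128*(145 + 16/(-79)) = 128*(145 + 16*(-1/79)) = 128*(145 - 16/79) = 128*(11439/79) = 1464192/79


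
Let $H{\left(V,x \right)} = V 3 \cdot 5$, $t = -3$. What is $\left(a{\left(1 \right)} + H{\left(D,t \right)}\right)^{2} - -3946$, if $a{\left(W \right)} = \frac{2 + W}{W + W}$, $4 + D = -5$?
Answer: $\frac{87073}{4} \approx 21768.0$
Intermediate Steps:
$D = -9$ ($D = -4 - 5 = -9$)
$a{\left(W \right)} = \frac{2 + W}{2 W}$
$H{\left(V,x \right)} = 15 V$ ($H{\left(V,x \right)} = 3 V 5 = 15 V$)
$\left(a{\left(1 \right)} + H{\left(D,t \right)}\right)^{2} - -3946 = \left(\frac{2 + 1}{2 \cdot 1} + 15 \left(-9\right)\right)^{2} - -3946 = \left(\frac{1}{2} \cdot 1 \cdot 3 - 135\right)^{2} + 3946 = \left(\frac{3}{2} - 135\right)^{2} + 3946 = \left(- \frac{267}{2}\right)^{2} + 3946 = \frac{71289}{4} + 3946 = \frac{87073}{4}$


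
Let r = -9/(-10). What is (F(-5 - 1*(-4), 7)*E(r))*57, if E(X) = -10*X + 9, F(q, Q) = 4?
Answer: 0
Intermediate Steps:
r = 9/10 (r = -9*(-⅒) = 9/10 ≈ 0.90000)
E(X) = 9 - 10*X
(F(-5 - 1*(-4), 7)*E(r))*57 = (4*(9 - 10*9/10))*57 = (4*(9 - 9))*57 = (4*0)*57 = 0*57 = 0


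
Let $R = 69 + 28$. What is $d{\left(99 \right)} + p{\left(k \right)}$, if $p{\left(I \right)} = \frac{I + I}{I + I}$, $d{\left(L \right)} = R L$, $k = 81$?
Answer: $9604$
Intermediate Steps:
$R = 97$
$d{\left(L \right)} = 97 L$
$p{\left(I \right)} = 1$ ($p{\left(I \right)} = \frac{2 I}{2 I} = 2 I \frac{1}{2 I} = 1$)
$d{\left(99 \right)} + p{\left(k \right)} = 97 \cdot 99 + 1 = 9603 + 1 = 9604$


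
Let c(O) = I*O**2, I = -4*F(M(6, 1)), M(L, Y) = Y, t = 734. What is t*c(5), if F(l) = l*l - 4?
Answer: 220200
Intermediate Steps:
F(l) = -4 + l**2 (F(l) = l**2 - 4 = -4 + l**2)
I = 12 (I = -4*(-4 + 1**2) = -4*(-4 + 1) = -4*(-3) = 12)
c(O) = 12*O**2
t*c(5) = 734*(12*5**2) = 734*(12*25) = 734*300 = 220200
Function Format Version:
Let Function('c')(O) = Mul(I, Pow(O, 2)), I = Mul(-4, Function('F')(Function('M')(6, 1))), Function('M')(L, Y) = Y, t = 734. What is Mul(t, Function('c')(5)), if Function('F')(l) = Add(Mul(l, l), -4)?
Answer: 220200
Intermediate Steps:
Function('F')(l) = Add(-4, Pow(l, 2)) (Function('F')(l) = Add(Pow(l, 2), -4) = Add(-4, Pow(l, 2)))
I = 12 (I = Mul(-4, Add(-4, Pow(1, 2))) = Mul(-4, Add(-4, 1)) = Mul(-4, -3) = 12)
Function('c')(O) = Mul(12, Pow(O, 2))
Mul(t, Function('c')(5)) = Mul(734, Mul(12, Pow(5, 2))) = Mul(734, Mul(12, 25)) = Mul(734, 300) = 220200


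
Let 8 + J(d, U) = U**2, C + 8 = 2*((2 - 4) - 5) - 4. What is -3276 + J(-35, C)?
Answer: -2608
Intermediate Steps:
C = -26 (C = -8 + (2*((2 - 4) - 5) - 4) = -8 + (2*(-2 - 5) - 4) = -8 + (2*(-7) - 4) = -8 + (-14 - 4) = -8 - 18 = -26)
J(d, U) = -8 + U**2
-3276 + J(-35, C) = -3276 + (-8 + (-26)**2) = -3276 + (-8 + 676) = -3276 + 668 = -2608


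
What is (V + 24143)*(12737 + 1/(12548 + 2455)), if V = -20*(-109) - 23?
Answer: 5025751475600/15003 ≈ 3.3498e+8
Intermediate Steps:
V = 2157 (V = 2180 - 23 = 2157)
(V + 24143)*(12737 + 1/(12548 + 2455)) = (2157 + 24143)*(12737 + 1/(12548 + 2455)) = 26300*(12737 + 1/15003) = 26300*(191093212/15003) = 5025751475600/15003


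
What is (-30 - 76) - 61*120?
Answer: -7426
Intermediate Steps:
(-30 - 76) - 61*120 = -106 - 7320 = -7426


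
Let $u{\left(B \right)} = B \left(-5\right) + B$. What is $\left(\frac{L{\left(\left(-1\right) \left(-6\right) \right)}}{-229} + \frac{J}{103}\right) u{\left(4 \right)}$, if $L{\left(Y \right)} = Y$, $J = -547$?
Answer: $\frac{2014096}{23587} \approx 85.39$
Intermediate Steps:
$u{\left(B \right)} = - 4 B$ ($u{\left(B \right)} = - 5 B + B = - 4 B$)
$\left(\frac{L{\left(\left(-1\right) \left(-6\right) \right)}}{-229} + \frac{J}{103}\right) u{\left(4 \right)} = \left(\frac{\left(-1\right) \left(-6\right)}{-229} - \frac{547}{103}\right) \left(\left(-4\right) 4\right) = \left(6 \left(- \frac{1}{229}\right) - \frac{547}{103}\right) \left(-16\right) = \left(- \frac{6}{229} - \frac{547}{103}\right) \left(-16\right) = \left(- \frac{125881}{23587}\right) \left(-16\right) = \frac{2014096}{23587}$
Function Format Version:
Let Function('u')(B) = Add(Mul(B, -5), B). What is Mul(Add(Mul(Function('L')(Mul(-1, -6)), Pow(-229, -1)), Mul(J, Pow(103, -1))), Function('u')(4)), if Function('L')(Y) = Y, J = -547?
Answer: Rational(2014096, 23587) ≈ 85.390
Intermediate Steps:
Function('u')(B) = Mul(-4, B) (Function('u')(B) = Add(Mul(-5, B), B) = Mul(-4, B))
Mul(Add(Mul(Function('L')(Mul(-1, -6)), Pow(-229, -1)), Mul(J, Pow(103, -1))), Function('u')(4)) = Mul(Add(Mul(Mul(-1, -6), Pow(-229, -1)), Mul(-547, Pow(103, -1))), Mul(-4, 4)) = Mul(Add(Mul(6, Rational(-1, 229)), Mul(-547, Rational(1, 103))), -16) = Mul(Add(Rational(-6, 229), Rational(-547, 103)), -16) = Mul(Rational(-125881, 23587), -16) = Rational(2014096, 23587)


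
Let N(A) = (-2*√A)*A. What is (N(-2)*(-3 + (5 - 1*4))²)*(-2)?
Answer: -32*I*√2 ≈ -45.255*I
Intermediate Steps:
N(A) = -2*A^(3/2)
(N(-2)*(-3 + (5 - 1*4))²)*(-2) = ((-(-4)*I*√2)*(-3 + (5 - 1*4))²)*(-2) = ((-(-4)*I*√2)*(-3 + (5 - 4))²)*(-2) = ((4*I*√2)*(-3 + 1)²)*(-2) = ((4*I*√2)*(-2)²)*(-2) = ((4*I*√2)*4)*(-2) = (16*I*√2)*(-2) = -32*I*√2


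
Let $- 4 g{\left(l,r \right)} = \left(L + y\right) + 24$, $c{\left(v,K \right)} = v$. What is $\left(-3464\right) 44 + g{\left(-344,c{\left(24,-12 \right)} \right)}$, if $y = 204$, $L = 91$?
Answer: $- \frac{609983}{4} \approx -1.525 \cdot 10^{5}$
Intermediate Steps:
$g{\left(l,r \right)} = - \frac{319}{4}$ ($g{\left(l,r \right)} = - \frac{\left(91 + 204\right) + 24}{4} = - \frac{295 + 24}{4} = \left(- \frac{1}{4}\right) 319 = - \frac{319}{4}$)
$\left(-3464\right) 44 + g{\left(-344,c{\left(24,-12 \right)} \right)} = \left(-3464\right) 44 - \frac{319}{4} = -152416 - \frac{319}{4} = - \frac{609983}{4}$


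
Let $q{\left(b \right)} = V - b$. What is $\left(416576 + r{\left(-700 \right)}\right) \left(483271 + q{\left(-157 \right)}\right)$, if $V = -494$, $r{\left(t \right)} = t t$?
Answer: $437816373984$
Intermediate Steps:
$r{\left(t \right)} = t^{2}$
$q{\left(b \right)} = -494 - b$
$\left(416576 + r{\left(-700 \right)}\right) \left(483271 + q{\left(-157 \right)}\right) = \left(416576 + \left(-700\right)^{2}\right) \left(483271 - 337\right) = \left(416576 + 490000\right) \left(483271 + \left(-494 + 157\right)\right) = 906576 \left(483271 - 337\right) = 906576 \cdot 482934 = 437816373984$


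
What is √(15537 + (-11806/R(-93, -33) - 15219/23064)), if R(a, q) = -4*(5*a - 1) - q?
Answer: √859315705489262/235228 ≈ 124.62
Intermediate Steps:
R(a, q) = 4 - q - 20*a (R(a, q) = -4*(-1 + 5*a) - q = (4 - 20*a) - q = 4 - q - 20*a)
√(15537 + (-11806/R(-93, -33) - 15219/23064)) = √(15537 + (-11806/(4 - 1*(-33) - 20*(-93)) - 15219/23064)) = √(15537 + (-11806/(4 + 33 + 1860) - 15219*1/23064)) = √(15537 + (-11806/1897 - 5073/7688)) = √(15537 - 100388009/14584136) = √(226493333023/14584136) = √859315705489262/235228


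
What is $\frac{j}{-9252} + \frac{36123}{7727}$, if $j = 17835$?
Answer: $\frac{65466317}{23830068} \approx 2.7472$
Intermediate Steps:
$\frac{j}{-9252} + \frac{36123}{7727} = \frac{17835}{-9252} + \frac{36123}{7727} = 17835 \left(- \frac{1}{9252}\right) + 36123 \cdot \frac{1}{7727} = - \frac{5945}{3084} + \frac{36123}{7727} = \frac{65466317}{23830068}$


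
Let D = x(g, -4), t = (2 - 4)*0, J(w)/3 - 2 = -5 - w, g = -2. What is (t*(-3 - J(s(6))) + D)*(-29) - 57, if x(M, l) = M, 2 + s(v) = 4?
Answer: 1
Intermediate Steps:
s(v) = 2 (s(v) = -2 + 4 = 2)
J(w) = -9 - 3*w (J(w) = 6 + 3*(-5 - w) = 6 + (-15 - 3*w) = -9 - 3*w)
t = 0 (t = -2*0 = 0)
D = -2
(t*(-3 - J(s(6))) + D)*(-29) - 57 = (0*(-3 - (-9 - 3*2)) - 2)*(-29) - 57 = (0*(-3 - (-9 - 6)) - 2)*(-29) - 57 = (0*(-3 - 1*(-15)) - 2)*(-29) - 57 = (0*(-3 + 15) - 2)*(-29) - 57 = (0*12 - 2)*(-29) - 57 = (0 - 2)*(-29) - 57 = -2*(-29) - 57 = 58 - 57 = 1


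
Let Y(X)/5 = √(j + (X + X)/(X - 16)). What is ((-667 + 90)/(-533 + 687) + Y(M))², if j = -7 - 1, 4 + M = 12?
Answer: (-577 + 770*I*√10)²/23716 ≈ -235.96 - 118.48*I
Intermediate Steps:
M = 8 (M = -4 + 12 = 8)
j = -8
Y(X) = 5*√(-8 + 2*X/(-16 + X)) (Y(X) = 5*√(-8 + (X + X)/(X - 16)) = 5*√(-8 + (2*X)/(-16 + X)) = 5*√(-8 + 2*X/(-16 + X)))
((-667 + 90)/(-533 + 687) + Y(M))² = ((-667 + 90)/(-533 + 687) + 5*√2*√((64 - 3*8)/(-16 + 8)))² = (-577/154 + 5*√2*√((64 - 24)/(-8)))² = (-577*1/154 + 5*√2*√(-⅛*40))² = (-577/154 + 5*√2*√(-5))² = (-577/154 + 5*√2*(I*√5))² = (-577/154 + 5*I*√10)²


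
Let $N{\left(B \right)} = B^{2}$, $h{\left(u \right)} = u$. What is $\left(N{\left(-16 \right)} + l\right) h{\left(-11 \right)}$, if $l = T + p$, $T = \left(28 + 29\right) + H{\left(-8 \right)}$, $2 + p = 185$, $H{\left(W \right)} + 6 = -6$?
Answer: $-5324$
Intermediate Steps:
$H{\left(W \right)} = -12$ ($H{\left(W \right)} = -6 - 6 = -12$)
$p = 183$ ($p = -2 + 185 = 183$)
$T = 45$ ($T = \left(28 + 29\right) - 12 = 57 - 12 = 45$)
$l = 228$ ($l = 45 + 183 = 228$)
$\left(N{\left(-16 \right)} + l\right) h{\left(-11 \right)} = \left(\left(-16\right)^{2} + 228\right) \left(-11\right) = \left(256 + 228\right) \left(-11\right) = 484 \left(-11\right) = -5324$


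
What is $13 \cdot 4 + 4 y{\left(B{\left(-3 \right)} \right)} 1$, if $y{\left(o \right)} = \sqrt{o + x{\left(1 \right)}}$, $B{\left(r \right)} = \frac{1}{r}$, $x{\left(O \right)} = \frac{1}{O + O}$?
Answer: $52 + \frac{2 \sqrt{6}}{3} \approx 53.633$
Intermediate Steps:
$x{\left(O \right)} = \frac{1}{2 O}$
$y{\left(o \right)} = \sqrt{\frac{1}{2} + o}$ ($y{\left(o \right)} = \sqrt{o + \frac{1}{2 \cdot 1}} = \sqrt{o + \frac{1}{2} \cdot 1} = \sqrt{o + \frac{1}{2}} = \sqrt{\frac{1}{2} + o}$)
$13 \cdot 4 + 4 y{\left(B{\left(-3 \right)} \right)} 1 = 13 \cdot 4 + 4 \frac{\sqrt{2 + \frac{4}{-3}}}{2} \cdot 1 = 52 + 4 \frac{\sqrt{2 + 4 \left(- \frac{1}{3}\right)}}{2} \cdot 1 = 52 + 4 \frac{\sqrt{2 - \frac{4}{3}}}{2} \cdot 1 = 52 + 4 \frac{\sqrt{\frac{2}{3}}}{2} \cdot 1 = 52 + 4 \frac{\frac{1}{3} \sqrt{6}}{2} \cdot 1 = 52 + 4 \frac{\sqrt{6}}{6} \cdot 1 = 52 + \frac{2 \sqrt{6}}{3} \cdot 1 = 52 + \frac{2 \sqrt{6}}{3}$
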